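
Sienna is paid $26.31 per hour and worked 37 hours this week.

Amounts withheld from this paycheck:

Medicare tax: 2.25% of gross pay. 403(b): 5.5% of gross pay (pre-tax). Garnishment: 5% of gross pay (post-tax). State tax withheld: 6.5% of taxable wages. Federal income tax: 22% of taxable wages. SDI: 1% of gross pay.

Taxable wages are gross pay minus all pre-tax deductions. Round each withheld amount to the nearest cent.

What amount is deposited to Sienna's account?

Gross pay: 37 × $26.31 = $973.47
403(b): $973.47 × 0.055 = $53.54
Taxable wages = $973.47 − $53.54 = $919.93
State tax withheld: $919.93 × 0.065 = $59.80
Federal income tax: $919.93 × 0.22 = $202.38
Medicare tax: $973.47 × 0.0225 = $21.90
SDI: $973.47 × 0.01 = $9.73
Garnishment: $973.47 × 0.05 = $48.67
Total deductions = $53.54 + $59.80 + $202.38 + $21.90 + $9.73 + $48.67 = $396.02
Net pay = $973.47 − $396.02 = $577.45

$577.45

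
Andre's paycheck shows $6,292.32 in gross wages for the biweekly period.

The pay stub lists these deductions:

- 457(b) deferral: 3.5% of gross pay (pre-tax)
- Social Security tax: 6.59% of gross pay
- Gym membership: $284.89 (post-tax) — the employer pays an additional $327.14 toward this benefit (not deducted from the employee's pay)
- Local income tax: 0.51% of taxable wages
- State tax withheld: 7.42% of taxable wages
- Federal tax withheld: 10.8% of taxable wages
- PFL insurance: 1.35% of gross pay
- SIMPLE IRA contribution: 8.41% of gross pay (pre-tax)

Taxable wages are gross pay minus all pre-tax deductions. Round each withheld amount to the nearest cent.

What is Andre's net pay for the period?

457(b) deferral: $6,292.32 × 0.035 = $220.23
SIMPLE IRA contribution: $6,292.32 × 0.0841 = $529.18
Pre-tax total = $220.23 + $529.18 = $749.41
Taxable wages = $6,292.32 − $749.41 = $5,542.91
State tax withheld: $5,542.91 × 0.0742 = $411.28
Local income tax: $5,542.91 × 0.0051 = $28.27
Federal tax withheld: $5,542.91 × 0.108 = $598.63
Social Security tax: $6,292.32 × 0.0659 = $414.66
PFL insurance: $6,292.32 × 0.0135 = $84.95
Gym membership: $284.89
(Employer's $327.14 toward gym membership is not withheld from the employee.)
Total deductions = $220.23 + $529.18 + $411.28 + $28.27 + $598.63 + $414.66 + $84.95 + $284.89 = $2,572.09
Net pay = $6,292.32 − $2,572.09 = $3,720.23

$3,720.23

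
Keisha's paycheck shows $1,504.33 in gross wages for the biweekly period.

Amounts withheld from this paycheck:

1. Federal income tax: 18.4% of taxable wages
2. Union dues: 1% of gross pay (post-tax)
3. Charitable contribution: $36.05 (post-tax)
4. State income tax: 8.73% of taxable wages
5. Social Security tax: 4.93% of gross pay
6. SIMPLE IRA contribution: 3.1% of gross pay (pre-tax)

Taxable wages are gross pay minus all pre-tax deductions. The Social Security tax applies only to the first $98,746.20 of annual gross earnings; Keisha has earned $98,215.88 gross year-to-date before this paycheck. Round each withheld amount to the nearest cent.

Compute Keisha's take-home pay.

SIMPLE IRA contribution: $1,504.33 × 0.031 = $46.63
Taxable wages = $1,504.33 − $46.63 = $1,457.70
State income tax: $1,457.70 × 0.0873 = $127.26
Federal income tax: $1,457.70 × 0.184 = $268.22
Social Security tax: only $98,746.20 − $98,215.88 = $530.32 of this check is subject → $530.32 × 0.0493 = $26.14
Union dues: $1,504.33 × 0.01 = $15.04
Charitable contribution: $36.05
Total deductions = $46.63 + $127.26 + $268.22 + $26.14 + $15.04 + $36.05 = $519.34
Net pay = $1,504.33 − $519.34 = $984.99

$984.99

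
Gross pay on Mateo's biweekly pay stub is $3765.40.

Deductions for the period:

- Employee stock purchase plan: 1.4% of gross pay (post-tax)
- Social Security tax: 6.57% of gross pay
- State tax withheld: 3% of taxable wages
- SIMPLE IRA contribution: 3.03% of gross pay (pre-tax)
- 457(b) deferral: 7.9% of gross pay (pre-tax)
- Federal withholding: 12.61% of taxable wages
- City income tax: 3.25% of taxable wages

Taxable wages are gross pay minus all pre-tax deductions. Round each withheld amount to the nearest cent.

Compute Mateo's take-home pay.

457(b) deferral: $3765.40 × 0.079 = $297.47
SIMPLE IRA contribution: $3765.40 × 0.0303 = $114.09
Pre-tax total = $297.47 + $114.09 = $411.56
Taxable wages = $3765.40 − $411.56 = $3353.84
State tax withheld: $3353.84 × 0.03 = $100.62
Federal withholding: $3353.84 × 0.1261 = $422.92
City income tax: $3353.84 × 0.0325 = $109.00
Social Security tax: $3765.40 × 0.0657 = $247.39
Employee stock purchase plan: $3765.40 × 0.014 = $52.72
Total deductions = $297.47 + $114.09 + $100.62 + $422.92 + $109.00 + $247.39 + $52.72 = $1344.21
Net pay = $3765.40 − $1344.21 = $2421.19

$2421.19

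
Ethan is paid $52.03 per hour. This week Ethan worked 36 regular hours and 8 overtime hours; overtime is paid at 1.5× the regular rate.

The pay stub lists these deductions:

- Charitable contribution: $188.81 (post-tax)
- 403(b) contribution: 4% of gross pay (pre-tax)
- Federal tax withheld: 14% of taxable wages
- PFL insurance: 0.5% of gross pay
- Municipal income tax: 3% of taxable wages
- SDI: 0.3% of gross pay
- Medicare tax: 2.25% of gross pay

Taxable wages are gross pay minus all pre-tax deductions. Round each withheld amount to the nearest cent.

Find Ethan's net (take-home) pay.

$1,724.97

Regular pay: 36 × $52.03 = $1,873.08
Overtime pay: 8 × $52.03 × 1.5 = $624.36
Gross pay = $1,873.08 + $624.36 = $2,497.44
403(b) contribution: $2,497.44 × 0.04 = $99.90
Taxable wages = $2,497.44 − $99.90 = $2,397.54
Municipal income tax: $2,397.54 × 0.03 = $71.93
Federal tax withheld: $2,397.54 × 0.14 = $335.66
Medicare tax: $2,497.44 × 0.0225 = $56.19
PFL insurance: $2,497.44 × 0.005 = $12.49
SDI: $2,497.44 × 0.003 = $7.49
Charitable contribution: $188.81
Total deductions = $99.90 + $71.93 + $335.66 + $56.19 + $12.49 + $7.49 + $188.81 = $772.47
Net pay = $2,497.44 − $772.47 = $1,724.97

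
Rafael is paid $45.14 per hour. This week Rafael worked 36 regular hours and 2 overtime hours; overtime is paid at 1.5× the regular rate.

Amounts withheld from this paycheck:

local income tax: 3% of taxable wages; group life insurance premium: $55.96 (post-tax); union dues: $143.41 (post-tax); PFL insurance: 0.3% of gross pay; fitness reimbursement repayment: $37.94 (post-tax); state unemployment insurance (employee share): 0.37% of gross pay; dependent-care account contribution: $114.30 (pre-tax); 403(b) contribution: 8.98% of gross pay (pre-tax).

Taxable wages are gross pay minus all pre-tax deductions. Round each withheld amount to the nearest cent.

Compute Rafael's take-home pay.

Regular pay: 36 × $45.14 = $1625.04
Overtime pay: 2 × $45.14 × 1.5 = $135.42
Gross pay = $1625.04 + $135.42 = $1760.46
403(b) contribution: $1760.46 × 0.0898 = $158.09
Dependent-care account contribution: $114.30
Pre-tax total = $158.09 + $114.30 = $272.39
Taxable wages = $1760.46 − $272.39 = $1488.07
Local income tax: $1488.07 × 0.03 = $44.64
PFL insurance: $1760.46 × 0.003 = $5.28
State unemployment insurance (employee share): $1760.46 × 0.0037 = $6.51
Union dues: $143.41
Fitness reimbursement repayment: $37.94
Group life insurance premium: $55.96
Total deductions = $158.09 + $114.30 + $44.64 + $5.28 + $6.51 + $143.41 + $37.94 + $55.96 = $566.13
Net pay = $1760.46 − $566.13 = $1194.33

$1194.33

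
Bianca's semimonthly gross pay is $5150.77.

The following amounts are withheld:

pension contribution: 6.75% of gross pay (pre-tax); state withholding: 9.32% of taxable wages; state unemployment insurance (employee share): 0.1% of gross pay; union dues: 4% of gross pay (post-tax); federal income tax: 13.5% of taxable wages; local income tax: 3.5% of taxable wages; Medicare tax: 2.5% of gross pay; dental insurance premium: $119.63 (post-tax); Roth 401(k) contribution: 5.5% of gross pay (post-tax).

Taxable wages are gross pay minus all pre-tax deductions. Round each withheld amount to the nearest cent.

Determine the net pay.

$2796.04

Pension contribution: $5150.77 × 0.0675 = $347.68
Taxable wages = $5150.77 − $347.68 = $4803.09
Local income tax: $4803.09 × 0.035 = $168.11
State withholding: $4803.09 × 0.0932 = $447.65
Federal income tax: $4803.09 × 0.135 = $648.42
State unemployment insurance (employee share): $5150.77 × 0.001 = $5.15
Medicare tax: $5150.77 × 0.025 = $128.77
Union dues: $5150.77 × 0.04 = $206.03
Roth 401(k) contribution: $5150.77 × 0.055 = $283.29
Dental insurance premium: $119.63
Total deductions = $347.68 + $168.11 + $447.65 + $648.42 + $5.15 + $128.77 + $206.03 + $283.29 + $119.63 = $2354.73
Net pay = $5150.77 − $2354.73 = $2796.04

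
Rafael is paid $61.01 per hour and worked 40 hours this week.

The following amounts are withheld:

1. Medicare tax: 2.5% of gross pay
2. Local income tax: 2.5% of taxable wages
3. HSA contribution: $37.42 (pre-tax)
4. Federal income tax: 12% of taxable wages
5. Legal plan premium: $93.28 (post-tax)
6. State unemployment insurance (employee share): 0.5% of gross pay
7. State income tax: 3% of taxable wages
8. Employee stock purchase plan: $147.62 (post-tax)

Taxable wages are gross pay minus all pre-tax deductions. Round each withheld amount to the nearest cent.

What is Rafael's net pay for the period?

$1668.35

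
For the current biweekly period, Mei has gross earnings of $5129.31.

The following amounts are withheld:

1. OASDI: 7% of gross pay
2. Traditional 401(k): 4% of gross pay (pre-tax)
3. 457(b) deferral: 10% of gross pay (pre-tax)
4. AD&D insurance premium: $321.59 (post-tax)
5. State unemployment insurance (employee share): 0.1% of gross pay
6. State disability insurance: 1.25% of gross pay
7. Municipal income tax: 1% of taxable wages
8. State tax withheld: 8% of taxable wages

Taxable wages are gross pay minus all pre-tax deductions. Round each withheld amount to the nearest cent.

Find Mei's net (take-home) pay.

$3264.31

Traditional 401(k): $5129.31 × 0.04 = $205.17
457(b) deferral: $5129.31 × 0.1 = $512.93
Pre-tax total = $205.17 + $512.93 = $718.10
Taxable wages = $5129.31 − $718.10 = $4411.21
Municipal income tax: $4411.21 × 0.01 = $44.11
State tax withheld: $4411.21 × 0.08 = $352.90
State disability insurance: $5129.31 × 0.0125 = $64.12
State unemployment insurance (employee share): $5129.31 × 0.001 = $5.13
OASDI: $5129.31 × 0.07 = $359.05
AD&D insurance premium: $321.59
Total deductions = $205.17 + $512.93 + $44.11 + $352.90 + $64.12 + $5.13 + $359.05 + $321.59 = $1865.00
Net pay = $5129.31 − $1865.00 = $3264.31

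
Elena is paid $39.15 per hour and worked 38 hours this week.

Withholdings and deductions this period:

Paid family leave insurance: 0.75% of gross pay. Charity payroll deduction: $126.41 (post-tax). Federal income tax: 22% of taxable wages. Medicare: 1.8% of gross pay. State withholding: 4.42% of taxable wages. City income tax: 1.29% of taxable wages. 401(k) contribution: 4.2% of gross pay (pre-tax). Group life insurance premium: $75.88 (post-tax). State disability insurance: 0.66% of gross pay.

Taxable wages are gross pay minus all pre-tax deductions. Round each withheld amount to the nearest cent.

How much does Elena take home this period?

Gross pay: 38 × $39.15 = $1,487.70
401(k) contribution: $1,487.70 × 0.042 = $62.48
Taxable wages = $1,487.70 − $62.48 = $1,425.22
Federal income tax: $1,425.22 × 0.22 = $313.55
State withholding: $1,425.22 × 0.0442 = $62.99
City income tax: $1,425.22 × 0.0129 = $18.39
State disability insurance: $1,487.70 × 0.0066 = $9.82
Paid family leave insurance: $1,487.70 × 0.0075 = $11.16
Medicare: $1,487.70 × 0.018 = $26.78
Charity payroll deduction: $126.41
Group life insurance premium: $75.88
Total deductions = $62.48 + $313.55 + $62.99 + $18.39 + $9.82 + $11.16 + $26.78 + $126.41 + $75.88 = $707.46
Net pay = $1,487.70 − $707.46 = $780.24

$780.24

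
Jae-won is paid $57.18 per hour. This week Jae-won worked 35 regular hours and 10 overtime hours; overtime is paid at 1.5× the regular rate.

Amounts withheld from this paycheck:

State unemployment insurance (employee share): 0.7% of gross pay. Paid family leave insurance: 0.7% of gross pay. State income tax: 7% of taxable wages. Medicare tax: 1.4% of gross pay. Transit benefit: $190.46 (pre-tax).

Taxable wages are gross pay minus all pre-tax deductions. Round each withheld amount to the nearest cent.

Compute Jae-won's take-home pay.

$2,401.69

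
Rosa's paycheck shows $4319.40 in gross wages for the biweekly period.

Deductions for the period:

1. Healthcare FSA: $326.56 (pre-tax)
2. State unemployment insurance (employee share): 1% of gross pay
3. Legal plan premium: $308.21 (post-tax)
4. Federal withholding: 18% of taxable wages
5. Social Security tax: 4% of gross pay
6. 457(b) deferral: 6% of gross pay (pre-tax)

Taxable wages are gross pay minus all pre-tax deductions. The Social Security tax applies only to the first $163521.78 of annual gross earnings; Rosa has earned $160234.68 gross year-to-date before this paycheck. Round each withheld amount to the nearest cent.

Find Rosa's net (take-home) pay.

Healthcare FSA: $326.56
457(b) deferral: $4319.40 × 0.06 = $259.16
Pre-tax total = $326.56 + $259.16 = $585.72
Taxable wages = $4319.40 − $585.72 = $3733.68
Federal withholding: $3733.68 × 0.18 = $672.06
Social Security tax: only $163521.78 − $160234.68 = $3287.10 of this check is subject → $3287.10 × 0.04 = $131.48
State unemployment insurance (employee share): $4319.40 × 0.01 = $43.19
Legal plan premium: $308.21
Total deductions = $326.56 + $259.16 + $672.06 + $131.48 + $43.19 + $308.21 = $1740.66
Net pay = $4319.40 − $1740.66 = $2578.74

$2578.74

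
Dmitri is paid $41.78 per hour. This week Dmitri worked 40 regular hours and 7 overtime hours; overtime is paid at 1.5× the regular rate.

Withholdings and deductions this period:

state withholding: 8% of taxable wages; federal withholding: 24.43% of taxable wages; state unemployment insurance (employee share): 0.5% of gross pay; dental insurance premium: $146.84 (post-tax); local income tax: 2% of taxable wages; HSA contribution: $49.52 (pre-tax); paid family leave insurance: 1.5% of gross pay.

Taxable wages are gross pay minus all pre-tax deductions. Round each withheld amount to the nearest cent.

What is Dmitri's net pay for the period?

Regular pay: 40 × $41.78 = $1,671.20
Overtime pay: 7 × $41.78 × 1.5 = $438.69
Gross pay = $1,671.20 + $438.69 = $2,109.89
HSA contribution: $49.52
Taxable wages = $2,109.89 − $49.52 = $2,060.37
Local income tax: $2,060.37 × 0.02 = $41.21
State withholding: $2,060.37 × 0.08 = $164.83
Federal withholding: $2,060.37 × 0.2443 = $503.35
Paid family leave insurance: $2,109.89 × 0.015 = $31.65
State unemployment insurance (employee share): $2,109.89 × 0.005 = $10.55
Dental insurance premium: $146.84
Total deductions = $49.52 + $41.21 + $164.83 + $503.35 + $31.65 + $10.55 + $146.84 = $947.95
Net pay = $2,109.89 − $947.95 = $1,161.94

$1,161.94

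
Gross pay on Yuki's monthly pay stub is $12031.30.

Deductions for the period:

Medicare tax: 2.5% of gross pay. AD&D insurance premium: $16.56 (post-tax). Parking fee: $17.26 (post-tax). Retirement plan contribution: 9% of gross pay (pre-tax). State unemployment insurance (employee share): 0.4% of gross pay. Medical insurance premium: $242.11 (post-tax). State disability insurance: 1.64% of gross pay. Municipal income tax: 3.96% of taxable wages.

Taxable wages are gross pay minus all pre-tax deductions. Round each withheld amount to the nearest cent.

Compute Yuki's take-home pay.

Retirement plan contribution: $12031.30 × 0.09 = $1082.82
Taxable wages = $12031.30 − $1082.82 = $10948.48
Municipal income tax: $10948.48 × 0.0396 = $433.56
Medicare tax: $12031.30 × 0.025 = $300.78
State disability insurance: $12031.30 × 0.0164 = $197.31
State unemployment insurance (employee share): $12031.30 × 0.004 = $48.13
Parking fee: $17.26
Medical insurance premium: $242.11
AD&D insurance premium: $16.56
Total deductions = $1082.82 + $433.56 + $300.78 + $197.31 + $48.13 + $17.26 + $242.11 + $16.56 = $2338.53
Net pay = $12031.30 − $2338.53 = $9692.77

$9692.77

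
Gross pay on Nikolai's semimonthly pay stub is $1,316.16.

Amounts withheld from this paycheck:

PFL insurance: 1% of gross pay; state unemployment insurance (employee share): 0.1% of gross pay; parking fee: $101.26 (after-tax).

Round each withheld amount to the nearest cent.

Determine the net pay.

$1,200.42

State unemployment insurance (employee share): $1,316.16 × 0.001 = $1.32
PFL insurance: $1,316.16 × 0.01 = $13.16
Parking fee: $101.26
Total deductions = $1.32 + $13.16 + $101.26 = $115.74
Net pay = $1,316.16 − $115.74 = $1,200.42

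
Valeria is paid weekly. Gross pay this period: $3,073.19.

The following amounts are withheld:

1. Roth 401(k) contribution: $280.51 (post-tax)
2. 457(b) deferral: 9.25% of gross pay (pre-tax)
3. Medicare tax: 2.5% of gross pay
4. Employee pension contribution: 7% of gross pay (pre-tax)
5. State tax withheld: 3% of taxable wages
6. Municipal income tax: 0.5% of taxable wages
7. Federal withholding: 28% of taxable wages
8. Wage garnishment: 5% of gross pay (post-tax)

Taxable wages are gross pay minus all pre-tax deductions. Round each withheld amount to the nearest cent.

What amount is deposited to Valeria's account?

$1,252.06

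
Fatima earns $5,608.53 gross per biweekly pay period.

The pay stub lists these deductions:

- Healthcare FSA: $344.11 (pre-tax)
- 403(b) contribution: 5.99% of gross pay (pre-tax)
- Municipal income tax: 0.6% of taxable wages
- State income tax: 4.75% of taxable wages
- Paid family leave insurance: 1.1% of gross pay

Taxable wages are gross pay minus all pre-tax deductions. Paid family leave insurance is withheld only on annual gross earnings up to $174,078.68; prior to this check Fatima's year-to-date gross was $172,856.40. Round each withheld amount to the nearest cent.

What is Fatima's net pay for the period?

Healthcare FSA: $344.11
403(b) contribution: $5,608.53 × 0.0599 = $335.95
Pre-tax total = $344.11 + $335.95 = $680.06
Taxable wages = $5,608.53 − $680.06 = $4,928.47
Municipal income tax: $4,928.47 × 0.006 = $29.57
State income tax: $4,928.47 × 0.0475 = $234.10
Paid family leave insurance: only $174,078.68 − $172,856.40 = $1,222.28 of this check is subject → $1,222.28 × 0.011 = $13.45
Total deductions = $344.11 + $335.95 + $29.57 + $234.10 + $13.45 = $957.18
Net pay = $5,608.53 − $957.18 = $4,651.35

$4,651.35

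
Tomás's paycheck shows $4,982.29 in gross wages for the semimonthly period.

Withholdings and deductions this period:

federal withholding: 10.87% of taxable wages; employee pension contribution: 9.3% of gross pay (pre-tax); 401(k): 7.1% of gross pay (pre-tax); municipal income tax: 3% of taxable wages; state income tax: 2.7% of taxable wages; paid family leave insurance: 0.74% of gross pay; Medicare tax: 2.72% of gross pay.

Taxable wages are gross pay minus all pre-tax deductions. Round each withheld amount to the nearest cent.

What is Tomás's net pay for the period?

$3,302.63

401(k): $4,982.29 × 0.071 = $353.74
Employee pension contribution: $4,982.29 × 0.093 = $463.35
Pre-tax total = $353.74 + $463.35 = $817.09
Taxable wages = $4,982.29 − $817.09 = $4,165.20
Municipal income tax: $4,165.20 × 0.03 = $124.96
Federal withholding: $4,165.20 × 0.1087 = $452.76
State income tax: $4,165.20 × 0.027 = $112.46
Paid family leave insurance: $4,982.29 × 0.0074 = $36.87
Medicare tax: $4,982.29 × 0.0272 = $135.52
Total deductions = $353.74 + $463.35 + $124.96 + $452.76 + $112.46 + $36.87 + $135.52 = $1,679.66
Net pay = $4,982.29 − $1,679.66 = $3,302.63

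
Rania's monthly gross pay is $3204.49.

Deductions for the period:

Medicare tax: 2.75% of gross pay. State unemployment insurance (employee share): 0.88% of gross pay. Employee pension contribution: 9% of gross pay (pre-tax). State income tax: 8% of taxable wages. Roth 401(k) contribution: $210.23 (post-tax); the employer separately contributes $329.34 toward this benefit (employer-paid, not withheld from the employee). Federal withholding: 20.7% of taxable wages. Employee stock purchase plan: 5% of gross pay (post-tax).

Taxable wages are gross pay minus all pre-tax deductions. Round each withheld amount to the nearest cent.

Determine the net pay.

$1592.40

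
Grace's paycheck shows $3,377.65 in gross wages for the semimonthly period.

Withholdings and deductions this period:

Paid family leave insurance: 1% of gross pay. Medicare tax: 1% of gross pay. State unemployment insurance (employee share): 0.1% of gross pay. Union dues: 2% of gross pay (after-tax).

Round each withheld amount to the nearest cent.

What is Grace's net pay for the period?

$3,239.16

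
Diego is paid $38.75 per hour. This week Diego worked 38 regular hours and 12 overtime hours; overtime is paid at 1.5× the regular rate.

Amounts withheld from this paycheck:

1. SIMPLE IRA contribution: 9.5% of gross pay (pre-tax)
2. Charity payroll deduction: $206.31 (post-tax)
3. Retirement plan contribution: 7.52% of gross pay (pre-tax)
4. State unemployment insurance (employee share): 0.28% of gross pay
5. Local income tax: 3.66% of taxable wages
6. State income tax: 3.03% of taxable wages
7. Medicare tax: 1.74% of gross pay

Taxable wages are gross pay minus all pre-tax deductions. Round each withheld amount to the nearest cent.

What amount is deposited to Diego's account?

$1430.06

Regular pay: 38 × $38.75 = $1472.50
Overtime pay: 12 × $38.75 × 1.5 = $697.50
Gross pay = $1472.50 + $697.50 = $2170.00
SIMPLE IRA contribution: $2170.00 × 0.095 = $206.15
Retirement plan contribution: $2170.00 × 0.0752 = $163.18
Pre-tax total = $206.15 + $163.18 = $369.33
Taxable wages = $2170.00 − $369.33 = $1800.67
Local income tax: $1800.67 × 0.0366 = $65.90
State income tax: $1800.67 × 0.0303 = $54.56
Medicare tax: $2170.00 × 0.0174 = $37.76
State unemployment insurance (employee share): $2170.00 × 0.0028 = $6.08
Charity payroll deduction: $206.31
Total deductions = $206.15 + $163.18 + $65.90 + $54.56 + $37.76 + $6.08 + $206.31 = $739.94
Net pay = $2170.00 − $739.94 = $1430.06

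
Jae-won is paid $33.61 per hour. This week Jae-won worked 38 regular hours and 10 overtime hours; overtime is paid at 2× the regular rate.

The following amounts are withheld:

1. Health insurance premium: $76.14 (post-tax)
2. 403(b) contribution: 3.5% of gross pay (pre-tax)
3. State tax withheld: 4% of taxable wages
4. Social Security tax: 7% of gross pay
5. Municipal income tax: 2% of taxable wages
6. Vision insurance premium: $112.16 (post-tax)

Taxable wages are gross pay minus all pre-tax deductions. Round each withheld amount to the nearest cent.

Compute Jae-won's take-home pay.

$1,443.52

Regular pay: 38 × $33.61 = $1,277.18
Overtime pay: 10 × $33.61 × 2 = $672.20
Gross pay = $1,277.18 + $672.20 = $1,949.38
403(b) contribution: $1,949.38 × 0.035 = $68.23
Taxable wages = $1,949.38 − $68.23 = $1,881.15
Municipal income tax: $1,881.15 × 0.02 = $37.62
State tax withheld: $1,881.15 × 0.04 = $75.25
Social Security tax: $1,949.38 × 0.07 = $136.46
Health insurance premium: $76.14
Vision insurance premium: $112.16
Total deductions = $68.23 + $37.62 + $75.25 + $136.46 + $76.14 + $112.16 = $505.86
Net pay = $1,949.38 − $505.86 = $1,443.52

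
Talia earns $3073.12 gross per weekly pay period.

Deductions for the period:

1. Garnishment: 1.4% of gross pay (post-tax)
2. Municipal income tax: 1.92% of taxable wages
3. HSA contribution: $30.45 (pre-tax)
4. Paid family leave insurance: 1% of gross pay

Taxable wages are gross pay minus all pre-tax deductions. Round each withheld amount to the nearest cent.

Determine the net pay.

HSA contribution: $30.45
Taxable wages = $3073.12 − $30.45 = $3042.67
Municipal income tax: $3042.67 × 0.0192 = $58.42
Paid family leave insurance: $3073.12 × 0.01 = $30.73
Garnishment: $3073.12 × 0.014 = $43.02
Total deductions = $30.45 + $58.42 + $30.73 + $43.02 = $162.62
Net pay = $3073.12 − $162.62 = $2910.50

$2910.50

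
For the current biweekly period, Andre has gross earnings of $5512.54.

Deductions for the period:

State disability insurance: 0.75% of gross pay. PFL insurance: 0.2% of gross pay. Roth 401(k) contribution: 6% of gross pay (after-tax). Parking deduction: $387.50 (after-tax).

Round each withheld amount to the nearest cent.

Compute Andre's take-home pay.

$4741.92

State disability insurance: $5512.54 × 0.0075 = $41.34
PFL insurance: $5512.54 × 0.002 = $11.03
Roth 401(k) contribution: $5512.54 × 0.06 = $330.75
Parking deduction: $387.50
Total deductions = $41.34 + $11.03 + $330.75 + $387.50 = $770.62
Net pay = $5512.54 − $770.62 = $4741.92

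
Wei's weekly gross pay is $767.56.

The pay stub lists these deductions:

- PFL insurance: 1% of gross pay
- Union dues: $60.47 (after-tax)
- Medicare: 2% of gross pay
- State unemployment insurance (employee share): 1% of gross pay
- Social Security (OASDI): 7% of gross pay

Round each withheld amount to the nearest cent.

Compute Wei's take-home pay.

State unemployment insurance (employee share): $767.56 × 0.01 = $7.68
PFL insurance: $767.56 × 0.01 = $7.68
Medicare: $767.56 × 0.02 = $15.35
Social Security (OASDI): $767.56 × 0.07 = $53.73
Union dues: $60.47
Total deductions = $7.68 + $7.68 + $15.35 + $53.73 + $60.47 = $144.91
Net pay = $767.56 − $144.91 = $622.65

$622.65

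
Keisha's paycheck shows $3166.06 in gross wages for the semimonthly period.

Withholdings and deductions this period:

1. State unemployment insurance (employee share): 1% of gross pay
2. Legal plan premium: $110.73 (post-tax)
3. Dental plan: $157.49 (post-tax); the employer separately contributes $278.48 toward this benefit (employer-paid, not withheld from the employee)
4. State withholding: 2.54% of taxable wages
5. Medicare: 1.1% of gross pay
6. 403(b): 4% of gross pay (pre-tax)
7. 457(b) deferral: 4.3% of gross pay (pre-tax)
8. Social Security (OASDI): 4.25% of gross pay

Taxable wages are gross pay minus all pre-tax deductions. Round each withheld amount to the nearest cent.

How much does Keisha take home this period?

457(b) deferral: $3166.06 × 0.043 = $136.14
403(b): $3166.06 × 0.04 = $126.64
Pre-tax total = $136.14 + $126.64 = $262.78
Taxable wages = $3166.06 − $262.78 = $2903.28
State withholding: $2903.28 × 0.0254 = $73.74
Social Security (OASDI): $3166.06 × 0.0425 = $134.56
Medicare: $3166.06 × 0.011 = $34.83
State unemployment insurance (employee share): $3166.06 × 0.01 = $31.66
Dental plan: $157.49
Legal plan premium: $110.73
(Employer's $278.48 toward dental plan is not withheld from the employee.)
Total deductions = $136.14 + $126.64 + $73.74 + $134.56 + $34.83 + $31.66 + $157.49 + $110.73 = $805.79
Net pay = $3166.06 − $805.79 = $2360.27

$2360.27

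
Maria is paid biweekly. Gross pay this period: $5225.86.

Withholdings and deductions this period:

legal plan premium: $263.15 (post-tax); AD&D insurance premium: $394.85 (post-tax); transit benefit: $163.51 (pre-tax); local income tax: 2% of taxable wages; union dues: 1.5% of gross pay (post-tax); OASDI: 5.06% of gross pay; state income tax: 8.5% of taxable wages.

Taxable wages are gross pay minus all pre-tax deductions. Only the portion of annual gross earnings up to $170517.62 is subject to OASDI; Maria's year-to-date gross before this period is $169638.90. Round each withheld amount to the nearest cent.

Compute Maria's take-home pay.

$3749.95

Transit benefit: $163.51
Taxable wages = $5225.86 − $163.51 = $5062.35
Local income tax: $5062.35 × 0.02 = $101.25
State income tax: $5062.35 × 0.085 = $430.30
OASDI: only $170517.62 − $169638.90 = $878.72 of this check is subject → $878.72 × 0.0506 = $44.46
Legal plan premium: $263.15
Union dues: $5225.86 × 0.015 = $78.39
AD&D insurance premium: $394.85
Total deductions = $163.51 + $101.25 + $430.30 + $44.46 + $263.15 + $78.39 + $394.85 = $1475.91
Net pay = $5225.86 − $1475.91 = $3749.95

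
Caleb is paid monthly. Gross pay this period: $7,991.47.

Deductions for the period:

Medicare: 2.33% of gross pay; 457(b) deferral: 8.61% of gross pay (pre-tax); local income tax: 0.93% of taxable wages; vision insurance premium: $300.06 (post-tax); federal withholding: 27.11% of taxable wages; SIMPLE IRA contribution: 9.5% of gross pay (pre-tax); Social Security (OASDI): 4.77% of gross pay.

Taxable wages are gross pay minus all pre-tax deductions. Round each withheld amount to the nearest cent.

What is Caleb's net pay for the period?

SIMPLE IRA contribution: $7,991.47 × 0.095 = $759.19
457(b) deferral: $7,991.47 × 0.0861 = $688.07
Pre-tax total = $759.19 + $688.07 = $1,447.26
Taxable wages = $7,991.47 − $1,447.26 = $6,544.21
Federal withholding: $6,544.21 × 0.2711 = $1,774.14
Local income tax: $6,544.21 × 0.0093 = $60.86
Medicare: $7,991.47 × 0.0233 = $186.20
Social Security (OASDI): $7,991.47 × 0.0477 = $381.19
Vision insurance premium: $300.06
Total deductions = $759.19 + $688.07 + $1,774.14 + $60.86 + $186.20 + $381.19 + $300.06 = $4,149.71
Net pay = $7,991.47 − $4,149.71 = $3,841.76

$3,841.76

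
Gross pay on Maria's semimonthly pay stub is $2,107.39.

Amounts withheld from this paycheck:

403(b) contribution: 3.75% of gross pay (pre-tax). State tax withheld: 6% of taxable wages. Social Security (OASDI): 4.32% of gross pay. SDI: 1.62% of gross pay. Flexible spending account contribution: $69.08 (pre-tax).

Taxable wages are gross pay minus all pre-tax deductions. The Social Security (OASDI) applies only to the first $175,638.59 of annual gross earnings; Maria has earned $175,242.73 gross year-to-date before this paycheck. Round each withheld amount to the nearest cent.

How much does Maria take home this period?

$1,790.48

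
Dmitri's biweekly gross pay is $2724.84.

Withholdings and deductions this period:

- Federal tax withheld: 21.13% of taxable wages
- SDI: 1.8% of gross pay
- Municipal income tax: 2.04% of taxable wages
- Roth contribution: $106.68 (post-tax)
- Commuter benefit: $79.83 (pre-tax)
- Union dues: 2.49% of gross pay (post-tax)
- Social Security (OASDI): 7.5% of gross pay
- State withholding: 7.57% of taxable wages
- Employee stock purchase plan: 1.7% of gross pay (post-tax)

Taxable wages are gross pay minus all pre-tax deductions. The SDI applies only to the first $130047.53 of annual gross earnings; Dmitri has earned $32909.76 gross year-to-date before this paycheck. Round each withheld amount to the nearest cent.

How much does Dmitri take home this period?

$1357.67

Commuter benefit: $79.83
Taxable wages = $2724.84 − $79.83 = $2645.01
Municipal income tax: $2645.01 × 0.0204 = $53.96
Federal tax withheld: $2645.01 × 0.2113 = $558.89
State withholding: $2645.01 × 0.0757 = $200.23
SDI: cap not yet reached, full $2724.84 is subject → $2724.84 × 0.018 = $49.05
Social Security (OASDI): $2724.84 × 0.075 = $204.36
Employee stock purchase plan: $2724.84 × 0.017 = $46.32
Union dues: $2724.84 × 0.0249 = $67.85
Roth contribution: $106.68
Total deductions = $79.83 + $53.96 + $558.89 + $200.23 + $49.05 + $204.36 + $46.32 + $67.85 + $106.68 = $1367.17
Net pay = $2724.84 − $1367.17 = $1357.67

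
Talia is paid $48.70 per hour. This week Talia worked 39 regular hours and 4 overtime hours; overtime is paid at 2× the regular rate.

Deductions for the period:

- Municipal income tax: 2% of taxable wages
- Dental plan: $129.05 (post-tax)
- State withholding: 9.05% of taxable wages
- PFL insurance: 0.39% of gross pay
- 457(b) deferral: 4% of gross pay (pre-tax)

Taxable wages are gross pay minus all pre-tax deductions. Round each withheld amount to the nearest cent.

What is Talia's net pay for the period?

$1,816.55

Regular pay: 39 × $48.70 = $1,899.30
Overtime pay: 4 × $48.70 × 2 = $389.60
Gross pay = $1,899.30 + $389.60 = $2,288.90
457(b) deferral: $2,288.90 × 0.04 = $91.56
Taxable wages = $2,288.90 − $91.56 = $2,197.34
Municipal income tax: $2,197.34 × 0.02 = $43.95
State withholding: $2,197.34 × 0.0905 = $198.86
PFL insurance: $2,288.90 × 0.0039 = $8.93
Dental plan: $129.05
Total deductions = $91.56 + $43.95 + $198.86 + $8.93 + $129.05 = $472.35
Net pay = $2,288.90 − $472.35 = $1,816.55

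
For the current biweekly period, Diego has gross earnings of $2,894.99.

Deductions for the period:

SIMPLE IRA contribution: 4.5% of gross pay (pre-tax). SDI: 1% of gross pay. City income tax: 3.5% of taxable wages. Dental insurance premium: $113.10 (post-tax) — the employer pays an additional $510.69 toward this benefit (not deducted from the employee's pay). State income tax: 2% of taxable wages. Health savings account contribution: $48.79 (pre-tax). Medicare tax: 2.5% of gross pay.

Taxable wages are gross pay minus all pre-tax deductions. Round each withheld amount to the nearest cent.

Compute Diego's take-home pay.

Health savings account contribution: $48.79
SIMPLE IRA contribution: $2,894.99 × 0.045 = $130.27
Pre-tax total = $48.79 + $130.27 = $179.06
Taxable wages = $2,894.99 − $179.06 = $2,715.93
State income tax: $2,715.93 × 0.02 = $54.32
City income tax: $2,715.93 × 0.035 = $95.06
SDI: $2,894.99 × 0.01 = $28.95
Medicare tax: $2,894.99 × 0.025 = $72.37
Dental insurance premium: $113.10
(Employer's $510.69 toward dental insurance premium is not withheld from the employee.)
Total deductions = $48.79 + $130.27 + $54.32 + $95.06 + $28.95 + $72.37 + $113.10 = $542.86
Net pay = $2,894.99 − $542.86 = $2,352.13

$2,352.13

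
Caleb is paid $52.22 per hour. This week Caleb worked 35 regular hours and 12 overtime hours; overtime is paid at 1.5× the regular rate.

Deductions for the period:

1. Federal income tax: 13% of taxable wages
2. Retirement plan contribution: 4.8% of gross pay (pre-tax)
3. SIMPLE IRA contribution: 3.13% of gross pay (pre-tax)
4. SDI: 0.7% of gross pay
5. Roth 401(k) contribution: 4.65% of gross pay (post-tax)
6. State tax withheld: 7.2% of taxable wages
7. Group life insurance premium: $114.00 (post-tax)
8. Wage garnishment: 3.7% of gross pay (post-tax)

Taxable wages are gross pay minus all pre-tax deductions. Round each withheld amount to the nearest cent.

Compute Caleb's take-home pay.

Regular pay: 35 × $52.22 = $1,827.70
Overtime pay: 12 × $52.22 × 1.5 = $939.96
Gross pay = $1,827.70 + $939.96 = $2,767.66
Retirement plan contribution: $2,767.66 × 0.048 = $132.85
SIMPLE IRA contribution: $2,767.66 × 0.0313 = $86.63
Pre-tax total = $132.85 + $86.63 = $219.48
Taxable wages = $2,767.66 − $219.48 = $2,548.18
State tax withheld: $2,548.18 × 0.072 = $183.47
Federal income tax: $2,548.18 × 0.13 = $331.26
SDI: $2,767.66 × 0.007 = $19.37
Wage garnishment: $2,767.66 × 0.037 = $102.40
Group life insurance premium: $114.00
Roth 401(k) contribution: $2,767.66 × 0.0465 = $128.70
Total deductions = $132.85 + $86.63 + $183.47 + $331.26 + $19.37 + $102.40 + $114.00 + $128.70 = $1,098.68
Net pay = $2,767.66 − $1,098.68 = $1,668.98

$1,668.98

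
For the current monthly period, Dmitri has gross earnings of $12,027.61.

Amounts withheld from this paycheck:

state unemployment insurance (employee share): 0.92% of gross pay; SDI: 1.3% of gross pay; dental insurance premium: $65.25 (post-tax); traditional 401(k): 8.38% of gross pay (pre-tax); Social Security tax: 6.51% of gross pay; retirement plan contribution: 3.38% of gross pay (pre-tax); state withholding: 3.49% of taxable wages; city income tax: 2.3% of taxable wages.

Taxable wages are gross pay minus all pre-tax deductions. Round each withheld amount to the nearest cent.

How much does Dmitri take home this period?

Traditional 401(k): $12,027.61 × 0.0838 = $1,007.91
Retirement plan contribution: $12,027.61 × 0.0338 = $406.53
Pre-tax total = $1,007.91 + $406.53 = $1,414.44
Taxable wages = $12,027.61 − $1,414.44 = $10,613.17
City income tax: $10,613.17 × 0.023 = $244.10
State withholding: $10,613.17 × 0.0349 = $370.40
Social Security tax: $12,027.61 × 0.0651 = $783.00
SDI: $12,027.61 × 0.013 = $156.36
State unemployment insurance (employee share): $12,027.61 × 0.0092 = $110.65
Dental insurance premium: $65.25
Total deductions = $1,007.91 + $406.53 + $244.10 + $370.40 + $783.00 + $156.36 + $110.65 + $65.25 = $3,144.20
Net pay = $12,027.61 − $3,144.20 = $8,883.41

$8,883.41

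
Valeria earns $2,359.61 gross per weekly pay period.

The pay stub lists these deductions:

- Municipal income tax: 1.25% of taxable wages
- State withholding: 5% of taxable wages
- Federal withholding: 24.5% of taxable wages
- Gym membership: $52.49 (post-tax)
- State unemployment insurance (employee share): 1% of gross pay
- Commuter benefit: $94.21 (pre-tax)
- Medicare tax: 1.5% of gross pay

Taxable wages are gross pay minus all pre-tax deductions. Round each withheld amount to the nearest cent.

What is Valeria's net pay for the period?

Commuter benefit: $94.21
Taxable wages = $2,359.61 − $94.21 = $2,265.40
Federal withholding: $2,265.40 × 0.245 = $555.02
State withholding: $2,265.40 × 0.05 = $113.27
Municipal income tax: $2,265.40 × 0.0125 = $28.32
State unemployment insurance (employee share): $2,359.61 × 0.01 = $23.60
Medicare tax: $2,359.61 × 0.015 = $35.39
Gym membership: $52.49
Total deductions = $94.21 + $555.02 + $113.27 + $28.32 + $23.60 + $35.39 + $52.49 = $902.30
Net pay = $2,359.61 − $902.30 = $1,457.31

$1,457.31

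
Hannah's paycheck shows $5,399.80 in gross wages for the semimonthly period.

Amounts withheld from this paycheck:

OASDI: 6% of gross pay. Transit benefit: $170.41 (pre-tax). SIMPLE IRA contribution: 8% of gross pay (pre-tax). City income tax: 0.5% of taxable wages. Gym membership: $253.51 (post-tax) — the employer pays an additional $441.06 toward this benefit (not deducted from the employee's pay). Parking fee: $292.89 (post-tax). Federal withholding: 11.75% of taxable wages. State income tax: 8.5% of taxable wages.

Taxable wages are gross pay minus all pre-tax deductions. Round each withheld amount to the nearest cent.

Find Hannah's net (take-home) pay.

SIMPLE IRA contribution: $5,399.80 × 0.08 = $431.98
Transit benefit: $170.41
Pre-tax total = $431.98 + $170.41 = $602.39
Taxable wages = $5,399.80 − $602.39 = $4,797.41
Federal withholding: $4,797.41 × 0.1175 = $563.70
State income tax: $4,797.41 × 0.085 = $407.78
City income tax: $4,797.41 × 0.005 = $23.99
OASDI: $5,399.80 × 0.06 = $323.99
Parking fee: $292.89
Gym membership: $253.51
(Employer's $441.06 toward gym membership is not withheld from the employee.)
Total deductions = $431.98 + $170.41 + $563.70 + $407.78 + $23.99 + $323.99 + $292.89 + $253.51 = $2,468.25
Net pay = $5,399.80 − $2,468.25 = $2,931.55

$2,931.55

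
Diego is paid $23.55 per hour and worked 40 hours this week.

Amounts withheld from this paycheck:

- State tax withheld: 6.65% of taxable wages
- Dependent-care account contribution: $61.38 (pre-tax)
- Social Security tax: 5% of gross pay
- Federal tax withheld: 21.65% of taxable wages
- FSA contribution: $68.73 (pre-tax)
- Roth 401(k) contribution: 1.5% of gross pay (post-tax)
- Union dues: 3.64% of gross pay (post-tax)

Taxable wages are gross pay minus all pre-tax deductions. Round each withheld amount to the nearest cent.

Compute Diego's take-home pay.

$486.61

Gross pay: 40 × $23.55 = $942.00
FSA contribution: $68.73
Dependent-care account contribution: $61.38
Pre-tax total = $68.73 + $61.38 = $130.11
Taxable wages = $942.00 − $130.11 = $811.89
State tax withheld: $811.89 × 0.0665 = $53.99
Federal tax withheld: $811.89 × 0.2165 = $175.77
Social Security tax: $942.00 × 0.05 = $47.10
Union dues: $942.00 × 0.0364 = $34.29
Roth 401(k) contribution: $942.00 × 0.015 = $14.13
Total deductions = $68.73 + $61.38 + $53.99 + $175.77 + $47.10 + $34.29 + $14.13 = $455.39
Net pay = $942.00 − $455.39 = $486.61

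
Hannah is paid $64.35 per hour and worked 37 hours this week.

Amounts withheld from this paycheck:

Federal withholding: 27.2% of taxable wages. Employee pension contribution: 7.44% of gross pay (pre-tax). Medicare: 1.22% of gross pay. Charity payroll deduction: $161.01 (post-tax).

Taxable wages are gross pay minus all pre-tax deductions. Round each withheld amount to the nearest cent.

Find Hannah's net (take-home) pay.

Gross pay: 37 × $64.35 = $2380.95
Employee pension contribution: $2380.95 × 0.0744 = $177.14
Taxable wages = $2380.95 − $177.14 = $2203.81
Federal withholding: $2203.81 × 0.272 = $599.44
Medicare: $2380.95 × 0.0122 = $29.05
Charity payroll deduction: $161.01
Total deductions = $177.14 + $599.44 + $29.05 + $161.01 = $966.64
Net pay = $2380.95 − $966.64 = $1414.31

$1414.31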